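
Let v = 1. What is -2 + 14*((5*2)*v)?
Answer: 138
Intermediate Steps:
-2 + 14*((5*2)*v) = -2 + 14*((5*2)*1) = -2 + 14*(10*1) = -2 + 14*10 = -2 + 140 = 138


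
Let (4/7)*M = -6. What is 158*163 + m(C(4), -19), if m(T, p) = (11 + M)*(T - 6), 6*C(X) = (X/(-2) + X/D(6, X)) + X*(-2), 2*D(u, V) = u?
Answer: 463505/18 ≈ 25750.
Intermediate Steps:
M = -21/2 (M = (7/4)*(-6) = -21/2 ≈ -10.500)
D(u, V) = u/2
C(X) = -13*X/36 (C(X) = ((X/(-2) + X/(((½)*6))) + X*(-2))/6 = ((X*(-½) + X/3) - 2*X)/6 = ((-X/2 + X*(⅓)) - 2*X)/6 = ((-X/2 + X/3) - 2*X)/6 = (-X/6 - 2*X)/6 = (-13*X/6)/6 = -13*X/36)
m(T, p) = -3 + T/2 (m(T, p) = (11 - 21/2)*(T - 6) = (-6 + T)/2 = -3 + T/2)
158*163 + m(C(4), -19) = 158*163 + (-3 + (-13/36*4)/2) = 25754 + (-3 + (½)*(-13/9)) = 25754 + (-3 - 13/18) = 25754 - 67/18 = 463505/18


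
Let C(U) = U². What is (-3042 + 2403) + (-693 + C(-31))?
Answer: -371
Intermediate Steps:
(-3042 + 2403) + (-693 + C(-31)) = (-3042 + 2403) + (-693 + (-31)²) = -639 + (-693 + 961) = -639 + 268 = -371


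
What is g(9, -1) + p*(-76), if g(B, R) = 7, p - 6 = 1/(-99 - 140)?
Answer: -107235/239 ≈ -448.68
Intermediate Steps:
p = 1433/239 (p = 6 + 1/(-99 - 140) = 6 + 1/(-239) = 6 - 1/239 = 1433/239 ≈ 5.9958)
g(9, -1) + p*(-76) = 7 + (1433/239)*(-76) = 7 - 108908/239 = -107235/239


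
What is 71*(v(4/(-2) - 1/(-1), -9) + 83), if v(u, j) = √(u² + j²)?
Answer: 5893 + 71*√82 ≈ 6535.9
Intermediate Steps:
v(u, j) = √(j² + u²)
71*(v(4/(-2) - 1/(-1), -9) + 83) = 71*(√((-9)² + (4/(-2) - 1/(-1))²) + 83) = 71*(√(81 + (4*(-½) - 1*(-1))²) + 83) = 71*(√(81 + (-2 + 1)²) + 83) = 71*(√(81 + (-1)²) + 83) = 71*(√(81 + 1) + 83) = 71*(√82 + 83) = 71*(83 + √82) = 5893 + 71*√82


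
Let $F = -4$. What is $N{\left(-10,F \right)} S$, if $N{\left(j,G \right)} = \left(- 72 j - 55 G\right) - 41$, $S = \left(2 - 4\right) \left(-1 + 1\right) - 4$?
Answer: $-3596$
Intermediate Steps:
$S = -4$ ($S = \left(-2\right) 0 - 4 = 0 - 4 = -4$)
$N{\left(j,G \right)} = -41 - 72 j - 55 G$
$N{\left(-10,F \right)} S = \left(-41 - -720 - -220\right) \left(-4\right) = \left(-41 + 720 + 220\right) \left(-4\right) = 899 \left(-4\right) = -3596$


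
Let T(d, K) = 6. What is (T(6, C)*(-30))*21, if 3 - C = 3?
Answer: -3780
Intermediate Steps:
C = 0 (C = 3 - 1*3 = 3 - 3 = 0)
(T(6, C)*(-30))*21 = (6*(-30))*21 = -180*21 = -3780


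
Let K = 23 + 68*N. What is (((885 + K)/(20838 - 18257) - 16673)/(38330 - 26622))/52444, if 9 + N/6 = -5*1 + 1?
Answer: -43037409/1584771042512 ≈ -2.7157e-5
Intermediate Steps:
N = -78 (N = -54 + 6*(-5*1 + 1) = -54 + 6*(-5 + 1) = -54 + 6*(-4) = -54 - 24 = -78)
K = -5281 (K = 23 + 68*(-78) = 23 - 5304 = -5281)
(((885 + K)/(20838 - 18257) - 16673)/(38330 - 26622))/52444 = (((885 - 5281)/(20838 - 18257) - 16673)/(38330 - 26622))/52444 = ((-4396/2581 - 16673)/11708)*(1/52444) = ((-4396*1/2581 - 16673)*(1/11708))*(1/52444) = ((-4396/2581 - 16673)*(1/11708))*(1/52444) = -43037409/2581*1/11708*(1/52444) = -43037409/30218348*1/52444 = -43037409/1584771042512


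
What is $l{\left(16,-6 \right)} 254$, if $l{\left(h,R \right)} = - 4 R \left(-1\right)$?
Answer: $-6096$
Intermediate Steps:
$l{\left(h,R \right)} = 4 R$
$l{\left(16,-6 \right)} 254 = 4 \left(-6\right) 254 = \left(-24\right) 254 = -6096$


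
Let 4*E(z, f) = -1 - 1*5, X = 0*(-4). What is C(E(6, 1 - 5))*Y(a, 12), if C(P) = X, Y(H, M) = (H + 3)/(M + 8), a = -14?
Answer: 0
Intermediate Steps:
X = 0
Y(H, M) = (3 + H)/(8 + M)
E(z, f) = -3/2 (E(z, f) = (-1 - 1*5)/4 = (-1 - 5)/4 = (¼)*(-6) = -3/2)
C(P) = 0
C(E(6, 1 - 5))*Y(a, 12) = 0*((3 - 14)/(8 + 12)) = 0*(-11/20) = 0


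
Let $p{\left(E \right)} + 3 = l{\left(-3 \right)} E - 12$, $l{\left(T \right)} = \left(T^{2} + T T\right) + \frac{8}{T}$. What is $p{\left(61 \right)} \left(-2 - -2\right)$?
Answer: $0$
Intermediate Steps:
$l{\left(T \right)} = 2 T^{2} + \frac{8}{T}$ ($l{\left(T \right)} = \left(T^{2} + T^{2}\right) + \frac{8}{T} = 2 T^{2} + \frac{8}{T}$)
$p{\left(E \right)} = -15 + \frac{46 E}{3}$ ($p{\left(E \right)} = -3 + \left(\frac{2 \left(4 + \left(-3\right)^{3}\right)}{-3} E - 12\right) = -3 + \left(2 \left(- \frac{1}{3}\right) \left(4 - 27\right) E - 12\right) = -3 + \left(2 \left(- \frac{1}{3}\right) \left(-23\right) E - 12\right) = -3 + \left(\frac{46 E}{3} - 12\right) = -3 + \left(-12 + \frac{46 E}{3}\right) = -15 + \frac{46 E}{3}$)
$p{\left(61 \right)} \left(-2 - -2\right) = \left(-15 + \frac{46}{3} \cdot 61\right) \left(-2 - -2\right) = \left(-15 + \frac{2806}{3}\right) \left(-2 + 2\right) = \frac{2761}{3} \cdot 0 = 0$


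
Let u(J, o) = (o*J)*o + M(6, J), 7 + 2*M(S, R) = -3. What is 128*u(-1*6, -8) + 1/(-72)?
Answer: -3585025/72 ≈ -49792.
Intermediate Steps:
M(S, R) = -5 (M(S, R) = -7/2 + (½)*(-3) = -7/2 - 3/2 = -5)
u(J, o) = -5 + J*o² (u(J, o) = (o*J)*o - 5 = (J*o)*o - 5 = J*o² - 5 = -5 + J*o²)
128*u(-1*6, -8) + 1/(-72) = 128*(-5 - 1*6*(-8)²) + 1/(-72) = 128*(-5 - 6*64) - 1/72 = 128*(-5 - 384) - 1/72 = 128*(-389) - 1/72 = -49792 - 1/72 = -3585025/72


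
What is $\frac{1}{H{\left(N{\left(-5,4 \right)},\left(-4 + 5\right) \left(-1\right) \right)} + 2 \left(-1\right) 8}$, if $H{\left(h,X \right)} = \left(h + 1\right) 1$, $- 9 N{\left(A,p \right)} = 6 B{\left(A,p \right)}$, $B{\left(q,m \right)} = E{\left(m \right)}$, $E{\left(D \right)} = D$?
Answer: $- \frac{3}{53} \approx -0.056604$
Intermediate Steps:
$B{\left(q,m \right)} = m$
$N{\left(A,p \right)} = - \frac{2 p}{3}$ ($N{\left(A,p \right)} = - \frac{6 p}{9} = - \frac{2 p}{3}$)
$H{\left(h,X \right)} = 1 + h$ ($H{\left(h,X \right)} = \left(1 + h\right) 1 = 1 + h$)
$\frac{1}{H{\left(N{\left(-5,4 \right)},\left(-4 + 5\right) \left(-1\right) \right)} + 2 \left(-1\right) 8} = \frac{1}{\left(1 - \frac{8}{3}\right) + 2 \left(-1\right) 8} = \frac{1}{\left(1 - \frac{8}{3}\right) - 16} = \frac{1}{- \frac{5}{3} - 16} = \frac{1}{- \frac{53}{3}} = - \frac{3}{53}$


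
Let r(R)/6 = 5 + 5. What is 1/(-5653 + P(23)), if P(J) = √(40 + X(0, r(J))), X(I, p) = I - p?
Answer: -5653/31956429 - 2*I*√5/31956429 ≈ -0.0001769 - 1.3994e-7*I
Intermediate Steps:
r(R) = 60 (r(R) = 6*(5 + 5) = 6*10 = 60)
P(J) = 2*I*√5 (P(J) = √(40 + (0 - 1*60)) = √(40 + (0 - 60)) = √(40 - 60) = √(-20) = 2*I*√5)
1/(-5653 + P(23)) = 1/(-5653 + 2*I*√5)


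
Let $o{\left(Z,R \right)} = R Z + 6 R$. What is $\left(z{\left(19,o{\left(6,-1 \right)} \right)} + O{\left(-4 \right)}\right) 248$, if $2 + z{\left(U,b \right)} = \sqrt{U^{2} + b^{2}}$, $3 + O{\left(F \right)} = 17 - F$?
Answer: $3968 + 248 \sqrt{505} \approx 9541.1$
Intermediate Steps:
$o{\left(Z,R \right)} = 6 R + R Z$
$O{\left(F \right)} = 14 - F$ ($O{\left(F \right)} = -3 - \left(-17 + F\right) = 14 - F$)
$z{\left(U,b \right)} = -2 + \sqrt{U^{2} + b^{2}}$
$\left(z{\left(19,o{\left(6,-1 \right)} \right)} + O{\left(-4 \right)}\right) 248 = \left(\left(-2 + \sqrt{19^{2} + \left(- (6 + 6)\right)^{2}}\right) + \left(14 - -4\right)\right) 248 = \left(\left(-2 + \sqrt{361 + \left(\left(-1\right) 12\right)^{2}}\right) + \left(14 + 4\right)\right) 248 = \left(\left(-2 + \sqrt{361 + \left(-12\right)^{2}}\right) + 18\right) 248 = \left(\left(-2 + \sqrt{361 + 144}\right) + 18\right) 248 = \left(\left(-2 + \sqrt{505}\right) + 18\right) 248 = \left(16 + \sqrt{505}\right) 248 = 3968 + 248 \sqrt{505}$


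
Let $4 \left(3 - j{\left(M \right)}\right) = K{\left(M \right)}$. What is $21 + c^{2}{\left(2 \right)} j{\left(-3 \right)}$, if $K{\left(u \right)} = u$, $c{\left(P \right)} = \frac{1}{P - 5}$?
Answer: $\frac{257}{12} \approx 21.417$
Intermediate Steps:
$c{\left(P \right)} = \frac{1}{-5 + P}$
$j{\left(M \right)} = 3 - \frac{M}{4}$
$21 + c^{2}{\left(2 \right)} j{\left(-3 \right)} = 21 + \left(\frac{1}{-5 + 2}\right)^{2} \left(3 - - \frac{3}{4}\right) = 21 + \left(\frac{1}{-3}\right)^{2} \left(3 + \frac{3}{4}\right) = 21 + \left(- \frac{1}{3}\right)^{2} \cdot \frac{15}{4} = 21 + \frac{1}{9} \cdot \frac{15}{4} = 21 + \frac{5}{12} = \frac{257}{12}$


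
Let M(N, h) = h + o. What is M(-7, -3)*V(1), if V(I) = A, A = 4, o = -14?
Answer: -68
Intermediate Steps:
M(N, h) = -14 + h (M(N, h) = h - 14 = -14 + h)
V(I) = 4
M(-7, -3)*V(1) = (-14 - 3)*4 = -17*4 = -68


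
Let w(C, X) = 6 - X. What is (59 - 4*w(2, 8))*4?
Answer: 268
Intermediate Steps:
(59 - 4*w(2, 8))*4 = (59 - 4*(6 - 1*8))*4 = (59 - 4*(6 - 8))*4 = (59 - 4*(-2))*4 = (59 + 8)*4 = 67*4 = 268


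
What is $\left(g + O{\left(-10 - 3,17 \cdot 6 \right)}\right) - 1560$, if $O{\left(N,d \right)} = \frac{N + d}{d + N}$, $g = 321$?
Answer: $-1238$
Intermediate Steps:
$O{\left(N,d \right)} = 1$ ($O{\left(N,d \right)} = \frac{N + d}{N + d} = 1$)
$\left(g + O{\left(-10 - 3,17 \cdot 6 \right)}\right) - 1560 = \left(321 + 1\right) - 1560 = 322 - 1560 = -1238$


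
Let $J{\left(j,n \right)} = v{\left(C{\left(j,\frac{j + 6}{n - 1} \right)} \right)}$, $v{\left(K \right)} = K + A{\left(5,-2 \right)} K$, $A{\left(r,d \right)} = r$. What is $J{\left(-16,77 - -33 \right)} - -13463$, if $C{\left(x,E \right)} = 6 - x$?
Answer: $13595$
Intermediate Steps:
$v{\left(K \right)} = 6 K$ ($v{\left(K \right)} = K + 5 K = 6 K$)
$J{\left(j,n \right)} = 36 - 6 j$ ($J{\left(j,n \right)} = 6 \left(6 - j\right) = 36 - 6 j$)
$J{\left(-16,77 - -33 \right)} - -13463 = \left(36 - -96\right) - -13463 = \left(36 + 96\right) + 13463 = 132 + 13463 = 13595$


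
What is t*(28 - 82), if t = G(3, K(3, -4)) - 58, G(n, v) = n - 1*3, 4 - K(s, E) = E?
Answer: 3132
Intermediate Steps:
K(s, E) = 4 - E
G(n, v) = -3 + n (G(n, v) = n - 3 = -3 + n)
t = -58 (t = (-3 + 3) - 58 = 0 - 58 = -58)
t*(28 - 82) = -58*(28 - 82) = -58*(-54) = 3132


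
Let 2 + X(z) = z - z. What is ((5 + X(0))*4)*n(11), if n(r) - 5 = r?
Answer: 192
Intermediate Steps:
n(r) = 5 + r
X(z) = -2 (X(z) = -2 + (z - z) = -2 + 0 = -2)
((5 + X(0))*4)*n(11) = ((5 - 2)*4)*(5 + 11) = (3*4)*16 = 12*16 = 192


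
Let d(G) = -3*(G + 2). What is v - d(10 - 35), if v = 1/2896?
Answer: -199823/2896 ≈ -69.000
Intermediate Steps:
d(G) = -6 - 3*G (d(G) = -3*(2 + G) = -6 - 3*G)
v = 1/2896 ≈ 0.00034530
v - d(10 - 35) = 1/2896 - (-6 - 3*(10 - 35)) = 1/2896 - (-6 - 3*(-25)) = 1/2896 - (-6 + 75) = 1/2896 - 1*69 = 1/2896 - 69 = -199823/2896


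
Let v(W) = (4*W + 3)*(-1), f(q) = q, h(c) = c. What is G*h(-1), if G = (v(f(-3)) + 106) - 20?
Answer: -95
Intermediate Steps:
v(W) = -3 - 4*W (v(W) = (3 + 4*W)*(-1) = -3 - 4*W)
G = 95 (G = ((-3 - 4*(-3)) + 106) - 20 = ((-3 + 12) + 106) - 20 = (9 + 106) - 20 = 115 - 20 = 95)
G*h(-1) = 95*(-1) = -95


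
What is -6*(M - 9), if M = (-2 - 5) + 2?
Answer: 84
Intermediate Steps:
M = -5 (M = -7 + 2 = -5)
-6*(M - 9) = -6*(-5 - 9) = -6*(-14) = 84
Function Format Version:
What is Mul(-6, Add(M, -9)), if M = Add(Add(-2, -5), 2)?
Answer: 84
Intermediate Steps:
M = -5 (M = Add(-7, 2) = -5)
Mul(-6, Add(M, -9)) = Mul(-6, Add(-5, -9)) = Mul(-6, -14) = 84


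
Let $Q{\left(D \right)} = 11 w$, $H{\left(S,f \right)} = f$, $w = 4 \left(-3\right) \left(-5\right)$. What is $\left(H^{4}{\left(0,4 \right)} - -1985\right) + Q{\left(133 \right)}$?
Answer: $2901$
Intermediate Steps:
$w = 60$ ($w = \left(-12\right) \left(-5\right) = 60$)
$Q{\left(D \right)} = 660$ ($Q{\left(D \right)} = 11 \cdot 60 = 660$)
$\left(H^{4}{\left(0,4 \right)} - -1985\right) + Q{\left(133 \right)} = \left(4^{4} - -1985\right) + 660 = \left(256 + 1985\right) + 660 = 2241 + 660 = 2901$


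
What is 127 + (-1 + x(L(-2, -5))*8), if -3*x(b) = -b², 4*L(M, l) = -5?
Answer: 781/6 ≈ 130.17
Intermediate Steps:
L(M, l) = -5/4 (L(M, l) = (¼)*(-5) = -5/4)
x(b) = b²/3 (x(b) = -(-1)*b²/3 = b²/3)
127 + (-1 + x(L(-2, -5))*8) = 127 + (-1 + ((-5/4)²/3)*8) = 127 + (-1 + ((⅓)*(25/16))*8) = 127 + (-1 + (25/48)*8) = 127 + (-1 + 25/6) = 127 + 19/6 = 781/6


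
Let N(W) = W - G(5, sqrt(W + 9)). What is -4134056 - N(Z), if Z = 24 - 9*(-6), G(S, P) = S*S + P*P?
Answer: -4134022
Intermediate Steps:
G(S, P) = P**2 + S**2 (G(S, P) = S**2 + P**2 = P**2 + S**2)
Z = 78 (Z = 24 + 54 = 78)
N(W) = -34 (N(W) = W - ((sqrt(W + 9))**2 + 5**2) = W - ((sqrt(9 + W))**2 + 25) = W - ((9 + W) + 25) = W - (34 + W) = W + (-34 - W) = -34)
-4134056 - N(Z) = -4134056 - 1*(-34) = -4134056 + 34 = -4134022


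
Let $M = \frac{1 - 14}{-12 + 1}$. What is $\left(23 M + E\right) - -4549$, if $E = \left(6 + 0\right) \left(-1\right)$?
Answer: $\frac{50272}{11} \approx 4570.2$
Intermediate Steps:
$E = -6$ ($E = 6 \left(-1\right) = -6$)
$M = \frac{13}{11}$ ($M = - \frac{13}{-11} = \left(-13\right) \left(- \frac{1}{11}\right) = \frac{13}{11} \approx 1.1818$)
$\left(23 M + E\right) - -4549 = \left(23 \cdot \frac{13}{11} - 6\right) - -4549 = \left(\frac{299}{11} - 6\right) + 4549 = \frac{233}{11} + 4549 = \frac{50272}{11}$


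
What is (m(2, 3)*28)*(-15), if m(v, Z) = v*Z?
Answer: -2520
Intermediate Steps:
m(v, Z) = Z*v
(m(2, 3)*28)*(-15) = ((3*2)*28)*(-15) = (6*28)*(-15) = 168*(-15) = -2520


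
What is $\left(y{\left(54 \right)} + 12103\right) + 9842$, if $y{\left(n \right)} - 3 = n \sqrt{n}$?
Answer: $21948 + 162 \sqrt{6} \approx 22345.0$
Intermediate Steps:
$y{\left(n \right)} = 3 + n^{\frac{3}{2}}$ ($y{\left(n \right)} = 3 + n \sqrt{n} = 3 + n^{\frac{3}{2}}$)
$\left(y{\left(54 \right)} + 12103\right) + 9842 = \left(\left(3 + 54^{\frac{3}{2}}\right) + 12103\right) + 9842 = \left(\left(3 + 162 \sqrt{6}\right) + 12103\right) + 9842 = \left(12106 + 162 \sqrt{6}\right) + 9842 = 21948 + 162 \sqrt{6}$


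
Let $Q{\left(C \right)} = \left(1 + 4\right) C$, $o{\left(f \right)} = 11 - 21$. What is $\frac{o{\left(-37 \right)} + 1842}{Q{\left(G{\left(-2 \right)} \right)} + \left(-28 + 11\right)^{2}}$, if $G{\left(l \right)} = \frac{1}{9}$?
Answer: $\frac{8244}{1303} \approx 6.3269$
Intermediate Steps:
$o{\left(f \right)} = -10$
$G{\left(l \right)} = \frac{1}{9}$
$Q{\left(C \right)} = 5 C$
$\frac{o{\left(-37 \right)} + 1842}{Q{\left(G{\left(-2 \right)} \right)} + \left(-28 + 11\right)^{2}} = \frac{-10 + 1842}{5 \cdot \frac{1}{9} + \left(-28 + 11\right)^{2}} = \frac{1832}{\frac{5}{9} + \left(-17\right)^{2}} = \frac{1832}{\frac{5}{9} + 289} = \frac{1832}{\frac{2606}{9}} = 1832 \cdot \frac{9}{2606} = \frac{8244}{1303}$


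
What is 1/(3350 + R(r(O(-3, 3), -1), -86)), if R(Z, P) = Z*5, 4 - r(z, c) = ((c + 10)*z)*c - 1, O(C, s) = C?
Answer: 1/3240 ≈ 0.00030864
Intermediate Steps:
r(z, c) = 5 - c*z*(10 + c) (r(z, c) = 4 - (((c + 10)*z)*c - 1) = 4 - (((10 + c)*z)*c - 1) = 4 - ((z*(10 + c))*c - 1) = 4 - (c*z*(10 + c) - 1) = 4 - (-1 + c*z*(10 + c)) = 4 + (1 - c*z*(10 + c)) = 5 - c*z*(10 + c))
R(Z, P) = 5*Z
1/(3350 + R(r(O(-3, 3), -1), -86)) = 1/(3350 + 5*(5 - 1*(-3)*(-1)² - 10*(-1)*(-3))) = 1/(3350 + 5*(5 - 1*(-3)*1 - 30)) = 1/(3350 + 5*(5 + 3 - 30)) = 1/(3350 + 5*(-22)) = 1/(3350 - 110) = 1/3240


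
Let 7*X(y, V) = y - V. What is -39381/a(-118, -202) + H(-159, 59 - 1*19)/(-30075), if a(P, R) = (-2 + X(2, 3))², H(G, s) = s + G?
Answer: -257932304/30075 ≈ -8576.3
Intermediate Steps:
X(y, V) = -V/7 + y/7 (X(y, V) = (y - V)/7 = -V/7 + y/7)
H(G, s) = G + s
a(P, R) = 225/49 (a(P, R) = (-2 + (-⅐*3 + (⅐)*2))² = (-2 + (-3/7 + 2/7))² = (-2 - ⅐)² = (-15/7)² = 225/49)
-39381/a(-118, -202) + H(-159, 59 - 1*19)/(-30075) = -39381/225/49 + (-159 + (59 - 1*19))/(-30075) = -39381*49/225 + (-159 + (59 - 19))*(-1/30075) = -643223/75 + (-159 + 40)*(-1/30075) = -643223/75 - 119*(-1/30075) = -643223/75 + 119/30075 = -257932304/30075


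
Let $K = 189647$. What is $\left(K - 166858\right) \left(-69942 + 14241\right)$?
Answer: $-1269370089$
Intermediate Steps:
$\left(K - 166858\right) \left(-69942 + 14241\right) = \left(189647 - 166858\right) \left(-69942 + 14241\right) = 22789 \left(-55701\right) = -1269370089$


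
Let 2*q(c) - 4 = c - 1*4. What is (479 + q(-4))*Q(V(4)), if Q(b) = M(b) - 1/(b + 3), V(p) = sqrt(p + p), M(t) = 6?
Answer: 1431 + 954*sqrt(2) ≈ 2780.2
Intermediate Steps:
q(c) = c/2 (q(c) = 2 + (c - 1*4)/2 = 2 + (c - 4)/2 = 2 + (-4 + c)/2 = 2 + (-2 + c/2) = c/2)
V(p) = sqrt(2)*sqrt(p) (V(p) = sqrt(2*p) = sqrt(2)*sqrt(p))
Q(b) = 6 - 1/(3 + b) (Q(b) = 6 - 1/(b + 3) = 6 - 1/(3 + b))
(479 + q(-4))*Q(V(4)) = (479 + (1/2)*(-4))*((17 + 6*(sqrt(2)*sqrt(4)))/(3 + sqrt(2)*sqrt(4))) = (479 - 2)*((17 + 6*(sqrt(2)*2))/(3 + sqrt(2)*2)) = 477*((17 + 6*(2*sqrt(2)))/(3 + 2*sqrt(2))) = 477*((17 + 12*sqrt(2))/(3 + 2*sqrt(2))) = 477*(17 + 12*sqrt(2))/(3 + 2*sqrt(2))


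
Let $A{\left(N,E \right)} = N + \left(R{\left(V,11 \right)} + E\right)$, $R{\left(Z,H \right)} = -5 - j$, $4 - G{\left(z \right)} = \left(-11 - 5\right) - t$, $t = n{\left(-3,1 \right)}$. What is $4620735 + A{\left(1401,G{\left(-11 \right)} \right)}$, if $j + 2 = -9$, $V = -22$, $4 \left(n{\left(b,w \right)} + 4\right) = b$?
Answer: $\frac{18488629}{4} \approx 4.6222 \cdot 10^{6}$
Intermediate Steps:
$n{\left(b,w \right)} = -4 + \frac{b}{4}$
$t = - \frac{19}{4}$ ($t = -4 + \frac{1}{4} \left(-3\right) = -4 - \frac{3}{4} = - \frac{19}{4} \approx -4.75$)
$j = -11$ ($j = -2 - 9 = -11$)
$G{\left(z \right)} = \frac{61}{4}$ ($G{\left(z \right)} = 4 - \left(\left(-11 - 5\right) - - \frac{19}{4}\right) = 4 - \left(-16 + \frac{19}{4}\right) = 4 - - \frac{45}{4} = 4 + \frac{45}{4} = \frac{61}{4}$)
$R{\left(Z,H \right)} = 6$ ($R{\left(Z,H \right)} = -5 - -11 = -5 + 11 = 6$)
$A{\left(N,E \right)} = 6 + E + N$ ($A{\left(N,E \right)} = N + \left(6 + E\right) = 6 + E + N$)
$4620735 + A{\left(1401,G{\left(-11 \right)} \right)} = 4620735 + \left(6 + \frac{61}{4} + 1401\right) = 4620735 + \frac{5689}{4} = \frac{18488629}{4}$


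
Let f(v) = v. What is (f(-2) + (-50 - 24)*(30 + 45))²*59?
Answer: 1818657536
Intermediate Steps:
(f(-2) + (-50 - 24)*(30 + 45))²*59 = (-2 + (-50 - 24)*(30 + 45))²*59 = (-2 - 74*75)²*59 = (-2 - 5550)²*59 = (-5552)²*59 = 30824704*59 = 1818657536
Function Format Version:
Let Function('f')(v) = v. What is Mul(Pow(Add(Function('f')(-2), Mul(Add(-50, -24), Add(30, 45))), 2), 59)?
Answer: 1818657536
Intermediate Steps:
Mul(Pow(Add(Function('f')(-2), Mul(Add(-50, -24), Add(30, 45))), 2), 59) = Mul(Pow(Add(-2, Mul(Add(-50, -24), Add(30, 45))), 2), 59) = Mul(Pow(Add(-2, Mul(-74, 75)), 2), 59) = Mul(Pow(Add(-2, -5550), 2), 59) = Mul(Pow(-5552, 2), 59) = Mul(30824704, 59) = 1818657536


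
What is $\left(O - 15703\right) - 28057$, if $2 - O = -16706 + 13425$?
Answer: $-40477$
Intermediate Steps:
$O = 3283$ ($O = 2 - \left(-16706 + 13425\right) = 2 - -3281 = 2 + 3281 = 3283$)
$\left(O - 15703\right) - 28057 = \left(3283 - 15703\right) - 28057 = -12420 - 28057 = -40477$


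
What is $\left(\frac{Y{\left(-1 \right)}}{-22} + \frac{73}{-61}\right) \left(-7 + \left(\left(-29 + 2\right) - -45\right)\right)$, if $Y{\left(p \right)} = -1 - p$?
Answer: $- \frac{803}{61} \approx -13.164$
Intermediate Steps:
$\left(\frac{Y{\left(-1 \right)}}{-22} + \frac{73}{-61}\right) \left(-7 + \left(\left(-29 + 2\right) - -45\right)\right) = \left(\frac{-1 - -1}{-22} + \frac{73}{-61}\right) \left(-7 + \left(\left(-29 + 2\right) - -45\right)\right) = \left(\left(-1 + 1\right) \left(- \frac{1}{22}\right) + 73 \left(- \frac{1}{61}\right)\right) \left(-7 + \left(-27 + 45\right)\right) = \left(0 \left(- \frac{1}{22}\right) - \frac{73}{61}\right) \left(-7 + 18\right) = \left(0 - \frac{73}{61}\right) 11 = \left(- \frac{73}{61}\right) 11 = - \frac{803}{61}$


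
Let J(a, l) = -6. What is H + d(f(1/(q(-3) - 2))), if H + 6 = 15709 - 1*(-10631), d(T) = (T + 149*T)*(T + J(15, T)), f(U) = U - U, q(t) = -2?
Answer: 26334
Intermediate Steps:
f(U) = 0
d(T) = 150*T*(-6 + T) (d(T) = (T + 149*T)*(T - 6) = (150*T)*(-6 + T) = 150*T*(-6 + T))
H = 26334 (H = -6 + (15709 - 1*(-10631)) = -6 + (15709 + 10631) = -6 + 26340 = 26334)
H + d(f(1/(q(-3) - 2))) = 26334 + 150*0*(-6 + 0) = 26334 + 150*0*(-6) = 26334 + 0 = 26334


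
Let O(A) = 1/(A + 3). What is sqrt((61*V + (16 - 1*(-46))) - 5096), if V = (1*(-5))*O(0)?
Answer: I*sqrt(46221)/3 ≈ 71.664*I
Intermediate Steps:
O(A) = 1/(3 + A)
V = -5/3 (V = (1*(-5))/(3 + 0) = -5/3 ≈ -1.6667)
sqrt((61*V + (16 - 1*(-46))) - 5096) = sqrt((61*(-5/3) + (16 - 1*(-46))) - 5096) = sqrt((-305/3 + (16 + 46)) - 5096) = sqrt((-305/3 + 62) - 5096) = sqrt(-119/3 - 5096) = sqrt(-15407/3) = I*sqrt(46221)/3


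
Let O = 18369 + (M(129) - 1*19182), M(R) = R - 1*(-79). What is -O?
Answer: 605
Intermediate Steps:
M(R) = 79 + R (M(R) = R + 79 = 79 + R)
O = -605 (O = 18369 + ((79 + 129) - 1*19182) = 18369 + (208 - 19182) = 18369 - 18974 = -605)
-O = -1*(-605) = 605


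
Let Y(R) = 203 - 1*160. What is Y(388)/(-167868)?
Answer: -43/167868 ≈ -0.00025615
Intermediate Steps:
Y(R) = 43 (Y(R) = 203 - 160 = 43)
Y(388)/(-167868) = 43/(-167868) = 43*(-1/167868) = -43/167868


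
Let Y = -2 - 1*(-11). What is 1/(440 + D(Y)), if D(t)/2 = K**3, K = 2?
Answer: 1/456 ≈ 0.0021930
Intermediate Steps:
Y = 9 (Y = -2 + 11 = 9)
D(t) = 16 (D(t) = 2*2**3 = 2*8 = 16)
1/(440 + D(Y)) = 1/(440 + 16) = 1/456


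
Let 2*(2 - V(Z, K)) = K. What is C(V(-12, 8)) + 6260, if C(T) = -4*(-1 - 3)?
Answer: 6276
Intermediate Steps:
V(Z, K) = 2 - K/2
C(T) = 16 (C(T) = -4*(-4) = 16)
C(V(-12, 8)) + 6260 = 16 + 6260 = 6276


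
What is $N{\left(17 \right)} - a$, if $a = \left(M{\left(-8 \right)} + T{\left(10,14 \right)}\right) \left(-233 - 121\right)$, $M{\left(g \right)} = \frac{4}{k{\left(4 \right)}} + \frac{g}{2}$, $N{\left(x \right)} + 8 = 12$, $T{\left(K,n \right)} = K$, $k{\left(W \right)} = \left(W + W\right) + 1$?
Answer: $\frac{6856}{3} \approx 2285.3$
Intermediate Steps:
$k{\left(W \right)} = 1 + 2 W$ ($k{\left(W \right)} = 2 W + 1 = 1 + 2 W$)
$N{\left(x \right)} = 4$ ($N{\left(x \right)} = -8 + 12 = 4$)
$M{\left(g \right)} = \frac{4}{9} + \frac{g}{2}$ ($M{\left(g \right)} = \frac{4}{1 + 2 \cdot 4} + \frac{g}{2} = \frac{4}{1 + 8} + g \frac{1}{2} = \frac{4}{9} + \frac{g}{2}$)
$a = - \frac{6844}{3}$ ($a = \left(\left(\frac{4}{9} + \frac{1}{2} \left(-8\right)\right) + 10\right) \left(-233 - 121\right) = \left(\left(\frac{4}{9} - 4\right) + 10\right) \left(-354\right) = \left(- \frac{32}{9} + 10\right) \left(-354\right) = \frac{58}{9} \left(-354\right) = - \frac{6844}{3} \approx -2281.3$)
$N{\left(17 \right)} - a = 4 - - \frac{6844}{3} = 4 + \frac{6844}{3} = \frac{6856}{3}$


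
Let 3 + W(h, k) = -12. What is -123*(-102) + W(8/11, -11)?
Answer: 12531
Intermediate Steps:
W(h, k) = -15 (W(h, k) = -3 - 12 = -15)
-123*(-102) + W(8/11, -11) = -123*(-102) - 15 = 12546 - 15 = 12531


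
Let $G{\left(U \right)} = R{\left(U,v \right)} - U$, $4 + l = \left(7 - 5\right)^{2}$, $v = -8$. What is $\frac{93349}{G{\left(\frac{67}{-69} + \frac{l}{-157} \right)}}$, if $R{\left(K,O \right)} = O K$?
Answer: $\frac{2147027}{201} \approx 10682.0$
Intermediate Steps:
$l = 0$ ($l = -4 + \left(7 - 5\right)^{2} = -4 + 2^{2} = -4 + 4 = 0$)
$R{\left(K,O \right)} = K O$
$G{\left(U \right)} = - 9 U$ ($G{\left(U \right)} = U \left(-8\right) - U = - 8 U - U = - 9 U$)
$\frac{93349}{G{\left(\frac{67}{-69} + \frac{l}{-157} \right)}} = \frac{93349}{\left(-9\right) \left(\frac{67}{-69} + \frac{0}{-157}\right)} = \frac{93349}{\left(-9\right) \left(67 \left(- \frac{1}{69}\right) + 0 \left(- \frac{1}{157}\right)\right)} = \frac{93349}{\left(-9\right) \left(- \frac{67}{69} + 0\right)} = \frac{93349}{\left(-9\right) \left(- \frac{67}{69}\right)} = \frac{93349}{\frac{201}{23}} = 93349 \cdot \frac{23}{201} = \frac{2147027}{201}$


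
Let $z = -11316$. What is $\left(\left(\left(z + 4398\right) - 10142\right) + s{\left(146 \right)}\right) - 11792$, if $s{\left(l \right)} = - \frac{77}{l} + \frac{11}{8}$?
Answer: $- \frac{16849073}{584} \approx -28851.0$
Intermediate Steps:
$s{\left(l \right)} = \frac{11}{8} - \frac{77}{l}$ ($s{\left(l \right)} = - \frac{77}{l} + 11 \cdot \frac{1}{8} = - \frac{77}{l} + \frac{11}{8} = \frac{11}{8} - \frac{77}{l}$)
$\left(\left(\left(z + 4398\right) - 10142\right) + s{\left(146 \right)}\right) - 11792 = \left(\left(\left(-11316 + 4398\right) - 10142\right) + \left(\frac{11}{8} - \frac{77}{146}\right)\right) - 11792 = \left(\left(-6918 - 10142\right) + \left(\frac{11}{8} - \frac{77}{146}\right)\right) - 11792 = \left(-17060 + \left(\frac{11}{8} - \frac{77}{146}\right)\right) - 11792 = \left(-17060 + \frac{495}{584}\right) - 11792 = - \frac{9962545}{584} - 11792 = - \frac{16849073}{584}$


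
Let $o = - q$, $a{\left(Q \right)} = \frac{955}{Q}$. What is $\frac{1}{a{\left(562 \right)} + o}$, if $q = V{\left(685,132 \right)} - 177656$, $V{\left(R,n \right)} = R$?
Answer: $\frac{562}{99458657} \approx 5.6506 \cdot 10^{-6}$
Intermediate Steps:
$q = -176971$ ($q = 685 - 177656 = -176971$)
$o = 176971$ ($o = \left(-1\right) \left(-176971\right) = 176971$)
$\frac{1}{a{\left(562 \right)} + o} = \frac{1}{\frac{955}{562} + 176971} = \frac{1}{\frac{99458657}{562}} = \frac{562}{99458657}$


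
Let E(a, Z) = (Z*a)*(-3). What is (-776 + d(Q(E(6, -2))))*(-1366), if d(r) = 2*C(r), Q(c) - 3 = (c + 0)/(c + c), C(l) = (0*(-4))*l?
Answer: 1060016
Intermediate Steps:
C(l) = 0 (C(l) = 0*l = 0)
E(a, Z) = -3*Z*a
Q(c) = 7/2 (Q(c) = 3 + (c + 0)/(c + c) = 3 + c/((2*c)) = 3 + c*(1/(2*c)) = 3 + 1/2 = 7/2)
d(r) = 0 (d(r) = 2*0 = 0)
(-776 + d(Q(E(6, -2))))*(-1366) = (-776 + 0)*(-1366) = -776*(-1366) = 1060016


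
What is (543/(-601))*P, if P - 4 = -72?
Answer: 36924/601 ≈ 61.438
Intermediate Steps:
P = -68 (P = 4 - 72 = -68)
(543/(-601))*P = (543/(-601))*(-68) = (543*(-1/601))*(-68) = -543/601*(-68) = 36924/601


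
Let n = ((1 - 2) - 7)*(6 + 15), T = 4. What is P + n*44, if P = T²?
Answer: -7376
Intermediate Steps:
P = 16 (P = 4² = 16)
n = -168 (n = (-1 - 7)*21 = -8*21 = -168)
P + n*44 = 16 - 168*44 = 16 - 7392 = -7376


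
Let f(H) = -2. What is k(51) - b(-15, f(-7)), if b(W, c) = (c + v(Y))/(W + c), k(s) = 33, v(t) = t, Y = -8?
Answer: 551/17 ≈ 32.412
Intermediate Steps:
b(W, c) = (-8 + c)/(W + c) (b(W, c) = (c - 8)/(W + c) = (-8 + c)/(W + c))
k(51) - b(-15, f(-7)) = 33 - (-8 - 2)/(-15 - 2) = 33 - (-10)/(-17) = 33 - (-1)*(-10)/17 = 33 - 1*10/17 = 33 - 10/17 = 551/17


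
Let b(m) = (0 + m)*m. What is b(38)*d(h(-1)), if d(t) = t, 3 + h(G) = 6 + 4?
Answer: 10108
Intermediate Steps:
h(G) = 7 (h(G) = -3 + (6 + 4) = -3 + 10 = 7)
b(m) = m² (b(m) = m*m = m²)
b(38)*d(h(-1)) = 38²*7 = 1444*7 = 10108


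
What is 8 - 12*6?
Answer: -64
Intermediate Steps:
8 - 12*6 = 8 - 72 = -64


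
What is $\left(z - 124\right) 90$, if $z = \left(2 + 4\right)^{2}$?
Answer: $-7920$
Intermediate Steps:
$z = 36$ ($z = 6^{2} = 36$)
$\left(z - 124\right) 90 = \left(36 - 124\right) 90 = \left(-88\right) 90 = -7920$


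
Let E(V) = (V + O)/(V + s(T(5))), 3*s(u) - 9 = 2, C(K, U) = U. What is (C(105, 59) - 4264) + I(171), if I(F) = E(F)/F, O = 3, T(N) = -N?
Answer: -20932461/4978 ≈ -4205.0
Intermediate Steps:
s(u) = 11/3 (s(u) = 3 + (1/3)*2 = 3 + 2/3 = 11/3)
E(V) = (3 + V)/(11/3 + V) (E(V) = (V + 3)/(V + 11/3) = (3 + V)/(11/3 + V))
I(F) = 3*(3 + F)/(F*(11 + 3*F)) (I(F) = (3*(3 + F)/(11 + 3*F))/F = 3*(3 + F)/(F*(11 + 3*F)))
(C(105, 59) - 4264) + I(171) = (59 - 4264) + 3*(3 + 171)/(171*(11 + 3*171)) = -4205 + 3*(1/171)*174/(11 + 513) = -4205 + 3*(1/171)*174/524 = -4205 + 3*(1/171)*(1/524)*174 = -4205 + 29/4978 = -20932461/4978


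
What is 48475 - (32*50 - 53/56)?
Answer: 2625053/56 ≈ 46876.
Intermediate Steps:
48475 - (32*50 - 53/56) = 48475 - (1600 - 53*1/56) = 48475 - (1600 - 53/56) = 48475 - 1*89547/56 = 48475 - 89547/56 = 2625053/56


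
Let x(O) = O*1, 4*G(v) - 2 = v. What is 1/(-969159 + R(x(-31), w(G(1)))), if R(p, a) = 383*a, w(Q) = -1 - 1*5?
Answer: -1/971457 ≈ -1.0294e-6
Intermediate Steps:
G(v) = ½ + v/4
x(O) = O
w(Q) = -6 (w(Q) = -1 - 5 = -6)
1/(-969159 + R(x(-31), w(G(1)))) = 1/(-969159 + 383*(-6)) = 1/(-969159 - 2298) = 1/(-971457) = -1/971457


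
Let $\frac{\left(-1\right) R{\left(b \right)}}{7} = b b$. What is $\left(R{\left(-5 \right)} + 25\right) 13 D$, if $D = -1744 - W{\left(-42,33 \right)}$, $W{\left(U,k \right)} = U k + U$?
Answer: $616200$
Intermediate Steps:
$W{\left(U,k \right)} = U + U k$
$R{\left(b \right)} = - 7 b^{2}$ ($R{\left(b \right)} = - 7 b b = - 7 b^{2}$)
$D = -316$ ($D = -1744 - - 42 \left(1 + 33\right) = -1744 - \left(-42\right) 34 = -1744 - -1428 = -1744 + 1428 = -316$)
$\left(R{\left(-5 \right)} + 25\right) 13 D = \left(- 7 \left(-5\right)^{2} + 25\right) 13 \left(-316\right) = \left(\left(-7\right) 25 + 25\right) 13 \left(-316\right) = \left(-175 + 25\right) 13 \left(-316\right) = \left(-150\right) 13 \left(-316\right) = \left(-1950\right) \left(-316\right) = 616200$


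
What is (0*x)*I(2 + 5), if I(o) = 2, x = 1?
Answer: 0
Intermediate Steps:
(0*x)*I(2 + 5) = (0*1)*2 = 0*2 = 0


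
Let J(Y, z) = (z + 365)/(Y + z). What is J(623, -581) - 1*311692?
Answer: -2181880/7 ≈ -3.1170e+5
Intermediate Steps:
J(Y, z) = (365 + z)/(Y + z)
J(623, -581) - 1*311692 = (365 - 581)/(623 - 581) - 1*311692 = -216/42 - 311692 = (1/42)*(-216) - 311692 = -36/7 - 311692 = -2181880/7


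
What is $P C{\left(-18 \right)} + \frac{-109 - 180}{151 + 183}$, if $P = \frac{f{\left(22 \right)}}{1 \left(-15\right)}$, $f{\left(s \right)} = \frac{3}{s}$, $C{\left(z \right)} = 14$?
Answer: $- \frac{18233}{18370} \approx -0.99254$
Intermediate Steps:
$P = - \frac{1}{110}$ ($P = \frac{3 \cdot \frac{1}{22}}{1 \left(-15\right)} = \frac{3 \cdot \frac{1}{22}}{-15} = \frac{3}{22} \left(- \frac{1}{15}\right) = - \frac{1}{110} \approx -0.0090909$)
$P C{\left(-18 \right)} + \frac{-109 - 180}{151 + 183} = \left(- \frac{1}{110}\right) 14 + \frac{-109 - 180}{151 + 183} = - \frac{7}{55} - \frac{289}{334} = - \frac{18233}{18370}$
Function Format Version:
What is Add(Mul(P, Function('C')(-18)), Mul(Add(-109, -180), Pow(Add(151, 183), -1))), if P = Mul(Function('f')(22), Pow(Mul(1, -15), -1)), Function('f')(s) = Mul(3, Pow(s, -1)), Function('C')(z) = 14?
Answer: Rational(-18233, 18370) ≈ -0.99254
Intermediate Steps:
P = Rational(-1, 110) (P = Mul(Mul(3, Pow(22, -1)), Pow(Mul(1, -15), -1)) = Mul(Mul(3, Rational(1, 22)), Pow(-15, -1)) = Mul(Rational(3, 22), Rational(-1, 15)) = Rational(-1, 110) ≈ -0.0090909)
Add(Mul(P, Function('C')(-18)), Mul(Add(-109, -180), Pow(Add(151, 183), -1))) = Add(Mul(Rational(-1, 110), 14), Mul(Add(-109, -180), Pow(Add(151, 183), -1))) = Add(Rational(-7, 55), Mul(-289, Pow(334, -1))) = Add(Rational(-7, 55), Mul(-289, Rational(1, 334))) = Add(Rational(-7, 55), Rational(-289, 334)) = Rational(-18233, 18370)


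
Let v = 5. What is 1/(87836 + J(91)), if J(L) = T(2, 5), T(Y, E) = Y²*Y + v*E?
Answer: 1/87869 ≈ 1.1381e-5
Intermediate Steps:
T(Y, E) = Y³ + 5*E (T(Y, E) = Y²*Y + 5*E = Y³ + 5*E)
J(L) = 33 (J(L) = 2³ + 5*5 = 8 + 25 = 33)
1/(87836 + J(91)) = 1/(87836 + 33) = 1/87869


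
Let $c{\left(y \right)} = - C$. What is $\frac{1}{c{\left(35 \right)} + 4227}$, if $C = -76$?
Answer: $\frac{1}{4303} \approx 0.0002324$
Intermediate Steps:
$c{\left(y \right)} = 76$ ($c{\left(y \right)} = \left(-1\right) \left(-76\right) = 76$)
$\frac{1}{c{\left(35 \right)} + 4227} = \frac{1}{76 + 4227} = \frac{1}{4303}$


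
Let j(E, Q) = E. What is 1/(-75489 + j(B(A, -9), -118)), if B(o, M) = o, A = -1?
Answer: -1/75490 ≈ -1.3247e-5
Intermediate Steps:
1/(-75489 + j(B(A, -9), -118)) = 1/(-75489 - 1) = 1/(-75490) = -1/75490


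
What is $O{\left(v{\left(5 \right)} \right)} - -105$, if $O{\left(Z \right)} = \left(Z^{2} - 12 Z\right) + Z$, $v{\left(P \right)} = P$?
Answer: $75$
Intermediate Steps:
$O{\left(Z \right)} = Z^{2} - 11 Z$
$O{\left(v{\left(5 \right)} \right)} - -105 = 5 \left(-11 + 5\right) - -105 = 5 \left(-6\right) + 105 = -30 + 105 = 75$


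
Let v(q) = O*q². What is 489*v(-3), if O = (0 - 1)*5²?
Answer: -110025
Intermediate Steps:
O = -25 (O = -1*25 = -25)
v(q) = -25*q²
489*v(-3) = 489*(-25*(-3)²) = 489*(-25*9) = 489*(-225) = -110025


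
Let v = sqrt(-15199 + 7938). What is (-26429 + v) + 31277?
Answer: 4848 + I*sqrt(7261) ≈ 4848.0 + 85.212*I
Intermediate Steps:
v = I*sqrt(7261) (v = sqrt(-7261) = I*sqrt(7261) ≈ 85.212*I)
(-26429 + v) + 31277 = (-26429 + I*sqrt(7261)) + 31277 = 4848 + I*sqrt(7261)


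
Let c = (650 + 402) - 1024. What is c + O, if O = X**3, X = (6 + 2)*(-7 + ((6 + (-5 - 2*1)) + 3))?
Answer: -63972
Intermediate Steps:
X = -40 (X = 8*(-7 + ((6 + (-5 - 2)) + 3)) = 8*(-7 + ((6 - 7) + 3)) = 8*(-7 + (-1 + 3)) = 8*(-7 + 2) = 8*(-5) = -40)
c = 28 (c = 1052 - 1024 = 28)
O = -64000 (O = (-40)**3 = -64000)
c + O = 28 - 64000 = -63972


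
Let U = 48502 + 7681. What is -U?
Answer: -56183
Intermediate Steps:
U = 56183
-U = -1*56183 = -56183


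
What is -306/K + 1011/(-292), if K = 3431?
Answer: -48741/13724 ≈ -3.5515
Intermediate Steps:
-306/K + 1011/(-292) = -306/3431 + 1011/(-292) = -306*1/3431 + 1011*(-1/292) = -306/3431 - 1011/292 = -48741/13724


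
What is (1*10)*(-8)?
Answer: -80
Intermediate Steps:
(1*10)*(-8) = 10*(-8) = -80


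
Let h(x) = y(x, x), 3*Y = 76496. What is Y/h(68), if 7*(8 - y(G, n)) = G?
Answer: -133868/9 ≈ -14874.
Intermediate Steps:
y(G, n) = 8 - G/7
Y = 76496/3 (Y = (⅓)*76496 = 76496/3 ≈ 25499.)
h(x) = 8 - x/7
Y/h(68) = 76496/(3*(8 - ⅐*68)) = 76496/(3*(8 - 68/7)) = 76496/(3*(-12/7)) = (76496/3)*(-7/12) = -133868/9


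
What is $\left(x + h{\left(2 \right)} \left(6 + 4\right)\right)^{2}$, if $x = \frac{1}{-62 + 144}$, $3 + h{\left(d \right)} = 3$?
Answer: $\frac{1}{6724} \approx 0.00014872$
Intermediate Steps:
$h{\left(d \right)} = 0$ ($h{\left(d \right)} = -3 + 3 = 0$)
$x = \frac{1}{82} \approx 0.012195$
$\left(x + h{\left(2 \right)} \left(6 + 4\right)\right)^{2} = \left(\frac{1}{82} + 0 \left(6 + 4\right)\right)^{2} = \left(\frac{1}{82} + 0 \cdot 10\right)^{2} = \left(\frac{1}{82} + 0\right)^{2} = \left(\frac{1}{82}\right)^{2} = \frac{1}{6724}$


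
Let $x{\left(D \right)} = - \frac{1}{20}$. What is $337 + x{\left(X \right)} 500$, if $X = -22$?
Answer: $312$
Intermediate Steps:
$x{\left(D \right)} = - \frac{1}{20}$ ($x{\left(D \right)} = \left(-1\right) \frac{1}{20} = - \frac{1}{20}$)
$337 + x{\left(X \right)} 500 = 337 - 25 = 312$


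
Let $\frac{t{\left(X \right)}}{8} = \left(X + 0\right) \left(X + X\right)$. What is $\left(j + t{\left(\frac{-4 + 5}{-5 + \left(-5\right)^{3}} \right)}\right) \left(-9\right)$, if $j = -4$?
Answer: $\frac{152064}{4225} \approx 35.991$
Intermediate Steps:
$t{\left(X \right)} = 16 X^{2}$ ($t{\left(X \right)} = 8 \left(X + 0\right) \left(X + X\right) = 8 X 2 X = 8 \cdot 2 X^{2} = 16 X^{2}$)
$\left(j + t{\left(\frac{-4 + 5}{-5 + \left(-5\right)^{3}} \right)}\right) \left(-9\right) = \left(-4 + 16 \left(\frac{-4 + 5}{-5 + \left(-5\right)^{3}}\right)^{2}\right) \left(-9\right) = \left(-4 + 16 \left(1 \frac{1}{-5 - 125}\right)^{2}\right) \left(-9\right) = \left(-4 + 16 \left(1 \frac{1}{-130}\right)^{2}\right) \left(-9\right) = \left(-4 + 16 \left(1 \left(- \frac{1}{130}\right)\right)^{2}\right) \left(-9\right) = \left(-4 + 16 \left(- \frac{1}{130}\right)^{2}\right) \left(-9\right) = \left(-4 + 16 \cdot \frac{1}{16900}\right) \left(-9\right) = \left(-4 + \frac{4}{4225}\right) \left(-9\right) = \left(- \frac{16896}{4225}\right) \left(-9\right) = \frac{152064}{4225}$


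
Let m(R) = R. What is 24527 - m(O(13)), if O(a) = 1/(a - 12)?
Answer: 24526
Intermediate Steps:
O(a) = 1/(-12 + a)
24527 - m(O(13)) = 24527 - 1/(-12 + 13) = 24527 - 1/1 = 24527 - 1*1 = 24527 - 1 = 24526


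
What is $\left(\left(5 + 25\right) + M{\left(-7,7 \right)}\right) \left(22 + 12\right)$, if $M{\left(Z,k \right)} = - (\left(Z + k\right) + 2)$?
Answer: $952$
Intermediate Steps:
$M{\left(Z,k \right)} = -2 - Z - k$ ($M{\left(Z,k \right)} = - (2 + Z + k) = -2 - Z - k$)
$\left(\left(5 + 25\right) + M{\left(-7,7 \right)}\right) \left(22 + 12\right) = \left(\left(5 + 25\right) - 2\right) \left(22 + 12\right) = \left(30 - 2\right) 34 = 28 \cdot 34 = 952$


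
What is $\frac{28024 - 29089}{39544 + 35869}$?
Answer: $- \frac{1065}{75413} \approx -0.014122$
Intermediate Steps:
$\frac{28024 - 29089}{39544 + 35869} = - \frac{1065}{75413}$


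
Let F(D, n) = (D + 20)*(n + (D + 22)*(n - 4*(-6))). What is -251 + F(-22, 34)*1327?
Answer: -90487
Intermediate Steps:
F(D, n) = (20 + D)*(n + (22 + D)*(24 + n)) (F(D, n) = (20 + D)*(n + (22 + D)*(n + 24)) = (20 + D)*(n + (22 + D)*(24 + n)))
-251 + F(-22, 34)*1327 = -251 + (10560 + 24*(-22)**2 + 460*34 + 1008*(-22) + 34*(-22)**2 + 43*(-22)*34)*1327 = -251 + (10560 + 24*484 + 15640 - 22176 + 34*484 - 32164)*1327 = -251 + (10560 + 11616 + 15640 - 22176 + 16456 - 32164)*1327 = -251 - 68*1327 = -251 - 90236 = -90487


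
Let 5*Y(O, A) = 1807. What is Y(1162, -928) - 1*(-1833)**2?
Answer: -16797638/5 ≈ -3.3595e+6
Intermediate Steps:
Y(O, A) = 1807/5 (Y(O, A) = (1/5)*1807 = 1807/5)
Y(1162, -928) - 1*(-1833)**2 = 1807/5 - 1*(-1833)**2 = 1807/5 - 1*3359889 = 1807/5 - 3359889 = -16797638/5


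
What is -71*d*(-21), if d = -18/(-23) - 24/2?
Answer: -384678/23 ≈ -16725.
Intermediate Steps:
d = -258/23 (d = -18*(-1/23) - 24*1/2 = 18/23 - 12 = -258/23 ≈ -11.217)
-71*d*(-21) = -71*(-258/23)*(-21) = (18318/23)*(-21) = -384678/23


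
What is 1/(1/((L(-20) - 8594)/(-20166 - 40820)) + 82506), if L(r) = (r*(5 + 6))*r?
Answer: 2097/173045575 ≈ 1.2118e-5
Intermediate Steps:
L(r) = 11*r² (L(r) = (r*11)*r = (11*r)*r = 11*r²)
1/(1/((L(-20) - 8594)/(-20166 - 40820)) + 82506) = 1/(1/((11*(-20)² - 8594)/(-20166 - 40820)) + 82506) = 1/(1/((11*400 - 8594)/(-60986)) + 82506) = 1/(1/((4400 - 8594)*(-1/60986)) + 82506) = 1/(1/(-4194*(-1/60986)) + 82506) = 1/(1/(2097/30493) + 82506) = 1/(30493/2097 + 82506) = 1/(173045575/2097) = 2097/173045575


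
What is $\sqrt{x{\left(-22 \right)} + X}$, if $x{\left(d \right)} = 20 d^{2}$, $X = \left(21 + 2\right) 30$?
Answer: $\sqrt{10370} \approx 101.83$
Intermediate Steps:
$X = 690$ ($X = 23 \cdot 30 = 690$)
$\sqrt{x{\left(-22 \right)} + X} = \sqrt{20 \left(-22\right)^{2} + 690} = \sqrt{20 \cdot 484 + 690} = \sqrt{9680 + 690} = \sqrt{10370}$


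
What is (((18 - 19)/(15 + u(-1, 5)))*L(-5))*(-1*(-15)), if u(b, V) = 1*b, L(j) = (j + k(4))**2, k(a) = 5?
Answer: 0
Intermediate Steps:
L(j) = (5 + j)**2 (L(j) = (j + 5)**2 = (5 + j)**2)
u(b, V) = b
(((18 - 19)/(15 + u(-1, 5)))*L(-5))*(-1*(-15)) = (((18 - 19)/(15 - 1))*(5 - 5)**2)*(-1*(-15)) = (-1/14*0**2)*15 = (-1*1/14*0)*15 = -1/14*0*15 = 0*15 = 0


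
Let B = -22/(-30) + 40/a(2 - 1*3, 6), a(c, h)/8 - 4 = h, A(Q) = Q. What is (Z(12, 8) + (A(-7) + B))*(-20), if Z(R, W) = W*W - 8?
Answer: -3014/3 ≈ -1004.7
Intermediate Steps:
a(c, h) = 32 + 8*h
Z(R, W) = -8 + W**2 (Z(R, W) = W**2 - 8 = -8 + W**2)
B = 37/30 (B = -22/(-30) + 40/(32 + 8*6) = -22*(-1/30) + 40/(32 + 48) = 11/15 + 40/80 = 11/15 + 40*(1/80) = 11/15 + 1/2 = 37/30 ≈ 1.2333)
(Z(12, 8) + (A(-7) + B))*(-20) = ((-8 + 8**2) + (-7 + 37/30))*(-20) = ((-8 + 64) - 173/30)*(-20) = (56 - 173/30)*(-20) = (1507/30)*(-20) = -3014/3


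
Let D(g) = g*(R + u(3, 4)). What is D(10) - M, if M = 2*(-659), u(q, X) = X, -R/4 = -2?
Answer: 1438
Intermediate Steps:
R = 8 (R = -4*(-2) = 8)
M = -1318
D(g) = 12*g (D(g) = g*(8 + 4) = g*12 = 12*g)
D(10) - M = 12*10 - 1*(-1318) = 120 + 1318 = 1438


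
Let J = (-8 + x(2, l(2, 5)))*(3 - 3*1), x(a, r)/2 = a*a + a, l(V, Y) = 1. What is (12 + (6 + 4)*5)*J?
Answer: 0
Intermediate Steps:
x(a, r) = 2*a + 2*a² (x(a, r) = 2*(a*a + a) = 2*(a² + a) = 2*(a + a²) = 2*a + 2*a²)
J = 0 (J = (-8 + 2*2*(1 + 2))*(3 - 3*1) = (-8 + 2*2*3)*(3 - 3) = (-8 + 12)*0 = 4*0 = 0)
(12 + (6 + 4)*5)*J = (12 + (6 + 4)*5)*0 = (12 + 10*5)*0 = (12 + 50)*0 = 62*0 = 0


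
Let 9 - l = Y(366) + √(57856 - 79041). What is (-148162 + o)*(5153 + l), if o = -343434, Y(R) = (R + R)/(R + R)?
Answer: -2537126956 + 491596*I*√21185 ≈ -2.5371e+9 + 7.1552e+7*I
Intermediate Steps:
Y(R) = 1 (Y(R) = (2*R)/((2*R)) = (2*R)*(1/(2*R)) = 1)
l = 8 - I*√21185 (l = 9 - (1 + √(57856 - 79041)) = 9 - (1 + √(-21185)) = 9 - (1 + I*√21185) = 9 + (-1 - I*√21185) = 8 - I*√21185 ≈ 8.0 - 145.55*I)
(-148162 + o)*(5153 + l) = (-148162 - 343434)*(5153 + (8 - I*√21185)) = -491596*(5161 - I*√21185) = -2537126956 + 491596*I*√21185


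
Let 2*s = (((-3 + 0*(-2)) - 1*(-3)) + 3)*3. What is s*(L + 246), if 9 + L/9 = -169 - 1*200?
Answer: -14202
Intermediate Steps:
L = -3402 (L = -81 + 9*(-169 - 1*200) = -81 + 9*(-169 - 200) = -81 + 9*(-369) = -81 - 3321 = -3402)
s = 9/2 (s = ((((-3 + 0*(-2)) - 1*(-3)) + 3)*3)/2 = ((((-3 + 0) + 3) + 3)*3)/2 = (((-3 + 3) + 3)*3)/2 = ((0 + 3)*3)/2 = (3*3)/2 = (½)*9 = 9/2 ≈ 4.5000)
s*(L + 246) = 9*(-3402 + 246)/2 = (9/2)*(-3156) = -14202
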